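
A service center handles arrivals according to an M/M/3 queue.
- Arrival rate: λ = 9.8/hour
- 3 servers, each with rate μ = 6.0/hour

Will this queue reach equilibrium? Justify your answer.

Stability requires ρ = λ/(cμ) < 1
ρ = 9.8/(3 × 6.0) = 9.8/18.00 = 0.5444
Since 0.5444 < 1, the system is STABLE.
The servers are busy 54.44% of the time.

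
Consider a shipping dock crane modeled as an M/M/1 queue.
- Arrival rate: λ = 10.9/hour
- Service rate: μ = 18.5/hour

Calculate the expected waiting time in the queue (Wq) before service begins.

First, compute utilization: ρ = λ/μ = 10.9/18.5 = 0.5892
For M/M/1: Wq = λ/(μ(μ-λ))
Wq = 10.9/(18.5 × (18.5-10.9))
Wq = 10.9/(18.5 × 7.60)
Wq = 0.07752 hours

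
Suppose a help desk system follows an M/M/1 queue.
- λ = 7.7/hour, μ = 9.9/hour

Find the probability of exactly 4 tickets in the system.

ρ = λ/μ = 7.7/9.9 = 0.7778
P(n) = (1-ρ)ρⁿ
P(4) = (1-0.7778) × 0.7778^4
P(4) = 0.22220 × 0.36599
P(4) = 0.08132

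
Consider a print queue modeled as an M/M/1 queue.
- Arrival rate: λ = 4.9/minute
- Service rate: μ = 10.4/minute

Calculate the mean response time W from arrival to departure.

First, compute utilization: ρ = λ/μ = 4.9/10.4 = 0.4712
For M/M/1: W = 1/(μ-λ)
W = 1/(10.4-4.9) = 1/5.50
W = 0.1818 minutes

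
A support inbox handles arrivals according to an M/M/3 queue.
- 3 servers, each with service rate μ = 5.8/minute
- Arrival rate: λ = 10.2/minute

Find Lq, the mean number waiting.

Traffic intensity: ρ = λ/(cμ) = 10.2/(3×5.8) = 0.5862
Since ρ = 0.5862 < 1, system is stable.
Offered load a = λ/μ = cρ = 10.2/5.8 = 1.7586
P₀ = [ Σₙ₌₀^2 aⁿ/n! + a^3/(3!(1-ρ)) ]⁻¹
Σ = a^0/0! + a^1/1! + a^2/2! = 1.0000 + 1.7586 + 1.5464 = 4.3050
a^3/(3!(1-ρ)) = 5.4390/(6 × 0.4138) = 2.1907
P₀ = 1/(4.3050 + 2.1907) = 0.1539
Lq = P₀·a^3·ρ / (3!(1-ρ)²) = 0.15395 × 5.4390 × 0.58621 / (6 × 0.17122) = 0.4778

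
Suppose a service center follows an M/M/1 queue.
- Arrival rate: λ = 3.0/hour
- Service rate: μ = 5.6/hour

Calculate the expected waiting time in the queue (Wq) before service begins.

First, compute utilization: ρ = λ/μ = 3.0/5.6 = 0.5357
For M/M/1: Wq = λ/(μ(μ-λ))
Wq = 3.0/(5.6 × (5.6-3.0))
Wq = 3.0/(5.6 × 2.60)
Wq = 0.2060 hours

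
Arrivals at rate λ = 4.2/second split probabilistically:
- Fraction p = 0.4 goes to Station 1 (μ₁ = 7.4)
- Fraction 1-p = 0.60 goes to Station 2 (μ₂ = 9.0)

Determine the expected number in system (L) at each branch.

Effective rates: λ₁ = 4.2×0.4 = 1.68, λ₂ = 4.2×0.60 = 2.52
Station 1: ρ₁ = 1.68/7.4 = 0.2270, L₁ = ρ₁/(1-ρ₁) = 0.2270/(1-0.2270) = 0.2937
Station 2: ρ₂ = 2.52/9.0 = 0.2800, L₂ = ρ₂/(1-ρ₂) = 0.2800/(1-0.2800) = 0.3889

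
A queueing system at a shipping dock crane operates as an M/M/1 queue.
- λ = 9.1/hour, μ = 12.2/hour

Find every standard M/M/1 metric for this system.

Step 1: ρ = λ/μ = 9.1/12.2 = 0.7459
Step 2: L = λ/(μ-λ) = 9.1/3.10 = 2.9355
Step 3: Lq = λ²/(μ(μ-λ)) = 82.81/(12.2×3.10) = 2.1896
Step 4: W = 1/(μ-λ) = 1/3.10 = 0.32258
Step 5: Wq = λ/(μ(μ-λ)) = 9.1/(12.2×3.10) = 0.2406
Step 6: P(0) = 1-ρ = 0.2541
Verify: L = λW = 9.1×0.32258 = 2.9355 ✔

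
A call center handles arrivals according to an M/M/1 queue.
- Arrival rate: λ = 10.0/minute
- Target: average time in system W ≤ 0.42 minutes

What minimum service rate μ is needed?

For M/M/1: W = 1/(μ-λ)
Need W ≤ 0.42, so 1/(μ-λ) ≤ 0.42
μ - λ ≥ 1/0.42 = 2.3810
μ ≥ 10.0 + 2.3810 = 12.3810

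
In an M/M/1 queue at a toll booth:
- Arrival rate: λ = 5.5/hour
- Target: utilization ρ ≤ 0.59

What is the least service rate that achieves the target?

ρ = λ/μ, so μ = λ/ρ
μ ≥ 5.5/0.59 = 9.3220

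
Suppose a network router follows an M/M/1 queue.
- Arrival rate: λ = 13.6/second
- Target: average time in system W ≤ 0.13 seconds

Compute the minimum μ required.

For M/M/1: W = 1/(μ-λ)
Need W ≤ 0.13, so 1/(μ-λ) ≤ 0.13
μ - λ ≥ 1/0.13 = 7.6923
μ ≥ 13.6 + 7.6923 = 21.2923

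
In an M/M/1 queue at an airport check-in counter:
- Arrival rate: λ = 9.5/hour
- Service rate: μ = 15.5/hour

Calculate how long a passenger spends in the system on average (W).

First, compute utilization: ρ = λ/μ = 9.5/15.5 = 0.6129
For M/M/1: W = 1/(μ-λ)
W = 1/(15.5-9.5) = 1/6.00
W = 0.1667 hours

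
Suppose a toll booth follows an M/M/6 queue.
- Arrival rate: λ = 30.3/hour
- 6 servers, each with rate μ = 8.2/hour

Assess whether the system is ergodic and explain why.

Stability requires ρ = λ/(cμ) < 1
ρ = 30.3/(6 × 8.2) = 30.3/49.20 = 0.6159
Since 0.6159 < 1, the system is STABLE.
The servers are busy 61.59% of the time.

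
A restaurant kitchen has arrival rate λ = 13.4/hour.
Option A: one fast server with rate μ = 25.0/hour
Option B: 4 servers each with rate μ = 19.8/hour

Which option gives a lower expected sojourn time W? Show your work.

Option A: single server μ = 25.0 (M/M/1)
  ρ_A = 13.4/25.0 = 0.5360
  W_A = 1/(μ-λ) = 1/(25.0-13.4) = 1/11.60 = 0.08621

Option B: 4 servers μ = 19.8 (M/M/4)
  ρ_B = λ/(cμ) = 13.4/(4×19.8) = 0.1692
  Offered load a = λ/μ = cρ = 13.4/19.8 = 0.6768
  P₀ = [ Σₙ₌₀^3 aⁿ/n! + a^4/(4!(1-ρ)) ]⁻¹
  Σ = a^0/0! + a^1/1! + a^2/2! + a^3/3! = 1.0000 + 0.67677 + 0.22901 + 0.051662 = 1.9574
  a^4/(4!(1-ρ)) = 0.2098/(24 × 0.8308) = 0.01052
  P₀ = 1/(1.95744 + 0.0105207) = 0.5081
  Lq = P₀·a^4·ρ / (4!(1-ρ)²) = 0.5081 × 0.2098 × 0.1692 / (24 × 0.6902) = 0.001089
  Wq_B = Lq/λ = 0.0010887/13.4 = 0.00008125
  W_B = Wq_B + 1/μ = 0.00008125 + 0.05051 = 0.05059

Since W_B = 0.05059 < W_A = 0.08621, Option B (multiple servers) has the shorter time in system.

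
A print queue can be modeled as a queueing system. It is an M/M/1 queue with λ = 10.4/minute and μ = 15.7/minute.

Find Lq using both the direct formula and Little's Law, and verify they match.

Method 1 (direct): Lq = λ²/(μ(μ-λ)) = 108.16/(15.7 × 5.30) = 1.2998

Method 2 (Little's Law):
W = 1/(μ-λ) = 1/5.30 = 0.188679
Wq = W - 1/μ = 0.188679 - 0.0636943 = 0.12498
Lq = λWq = 10.4 × 0.12498 = 1.2998 ✔ (matches Method 1)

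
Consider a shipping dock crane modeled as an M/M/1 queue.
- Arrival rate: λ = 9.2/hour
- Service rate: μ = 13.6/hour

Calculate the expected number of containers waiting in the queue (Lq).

ρ = λ/μ = 9.2/13.6 = 0.6765
For M/M/1: Lq = λ²/(μ(μ-λ))
Lq = 84.64/(13.6 × 4.40)
Lq = 1.4144 containers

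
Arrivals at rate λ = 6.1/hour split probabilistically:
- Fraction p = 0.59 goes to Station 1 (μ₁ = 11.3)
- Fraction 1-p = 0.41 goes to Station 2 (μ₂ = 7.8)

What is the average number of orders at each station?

Effective rates: λ₁ = 6.1×0.59 = 3.599, λ₂ = 6.1×0.41 = 2.501
Station 1: ρ₁ = 3.599/11.3 = 0.318496, L₁ = ρ₁/(1-ρ₁) = 0.318496/(1-0.318496) = 0.4673
Station 2: ρ₂ = 2.501/7.8 = 0.32064, L₂ = ρ₂/(1-ρ₂) = 0.32064/(1-0.32064) = 0.4720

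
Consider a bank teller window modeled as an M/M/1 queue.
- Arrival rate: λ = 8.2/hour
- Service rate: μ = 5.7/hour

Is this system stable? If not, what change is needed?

Stability requires ρ = λ/(cμ) < 1
ρ = 8.2/(1 × 5.7) = 8.2/5.70 = 1.4386
Since 1.4386 ≥ 1, the system is UNSTABLE.
Queue grows without bound. Need μ > λ = 8.2.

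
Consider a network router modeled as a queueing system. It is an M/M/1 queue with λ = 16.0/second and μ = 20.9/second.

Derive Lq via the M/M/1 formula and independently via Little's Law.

Method 1 (direct): Lq = λ²/(μ(μ-λ)) = 256.00/(20.9 × 4.90) = 2.4998

Method 2 (Little's Law):
W = 1/(μ-λ) = 1/4.90 = 0.204082
Wq = W - 1/μ = 0.204082 - 0.0478469 = 0.156235
Lq = λWq = 16.0 × 0.156235 = 2.4998 ✔ (matches Method 1)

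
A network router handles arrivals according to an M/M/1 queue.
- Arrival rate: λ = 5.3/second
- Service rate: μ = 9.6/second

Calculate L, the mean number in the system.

ρ = λ/μ = 5.3/9.6 = 0.5521
For M/M/1: L = λ/(μ-λ)
L = 5.3/(9.6-5.3) = 5.3/4.30
L = 1.2326 packets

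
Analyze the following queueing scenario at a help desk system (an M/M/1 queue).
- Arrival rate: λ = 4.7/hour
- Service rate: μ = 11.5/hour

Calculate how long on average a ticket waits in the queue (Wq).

First, compute utilization: ρ = λ/μ = 4.7/11.5 = 0.4087
For M/M/1: Wq = λ/(μ(μ-λ))
Wq = 4.7/(11.5 × (11.5-4.7))
Wq = 4.7/(11.5 × 6.80)
Wq = 0.06010 hours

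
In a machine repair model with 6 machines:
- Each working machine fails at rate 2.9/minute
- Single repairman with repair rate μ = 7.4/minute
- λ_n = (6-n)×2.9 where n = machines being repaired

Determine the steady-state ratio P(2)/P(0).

P(2)/P(0) = ∏_{i=0}^{2-1} λ_i/μ_{i+1}
= (6-0)×2.9/7.4 × (6-1)×2.9/7.4
= 4.6074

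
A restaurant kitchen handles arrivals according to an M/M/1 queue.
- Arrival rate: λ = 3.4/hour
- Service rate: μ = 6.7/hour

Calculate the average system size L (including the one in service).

ρ = λ/μ = 3.4/6.7 = 0.5075
For M/M/1: L = λ/(μ-λ)
L = 3.4/(6.7-3.4) = 3.4/3.30
L = 1.0303 orders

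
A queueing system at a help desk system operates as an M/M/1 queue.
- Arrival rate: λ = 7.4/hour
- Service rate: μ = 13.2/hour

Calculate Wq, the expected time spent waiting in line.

First, compute utilization: ρ = λ/μ = 7.4/13.2 = 0.5606
For M/M/1: Wq = λ/(μ(μ-λ))
Wq = 7.4/(13.2 × (13.2-7.4))
Wq = 7.4/(13.2 × 5.80)
Wq = 0.09666 hours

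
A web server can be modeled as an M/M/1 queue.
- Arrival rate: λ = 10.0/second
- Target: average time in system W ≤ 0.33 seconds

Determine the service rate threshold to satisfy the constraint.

For M/M/1: W = 1/(μ-λ)
Need W ≤ 0.33, so 1/(μ-λ) ≤ 0.33
μ - λ ≥ 1/0.33 = 3.0303
μ ≥ 10.0 + 3.0303 = 13.0303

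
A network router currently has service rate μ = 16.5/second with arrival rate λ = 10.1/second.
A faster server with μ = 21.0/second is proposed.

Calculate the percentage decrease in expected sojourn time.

System 1: ρ₁ = 10.1/16.5 = 0.6121, W₁ = 1/(16.5-10.1) = 0.15625
System 2: ρ₂ = 10.1/21.0 = 0.4810, W₂ = 1/(21.0-10.1) = 0.091743
Improvement: (W₁-W₂)/W₁ = (0.15625-0.091743)/0.15625 = 41.28%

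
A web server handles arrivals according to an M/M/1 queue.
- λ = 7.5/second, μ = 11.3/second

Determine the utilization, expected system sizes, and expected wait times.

Step 1: ρ = λ/μ = 7.5/11.3 = 0.6637
Step 2: L = λ/(μ-λ) = 7.5/3.80 = 1.9737
Step 3: Lq = λ²/(μ(μ-λ)) = 56.25/(11.3×3.80) = 1.3100
Step 4: W = 1/(μ-λ) = 1/3.80 = 0.26316
Step 5: Wq = λ/(μ(μ-λ)) = 7.5/(11.3×3.80) = 0.1747
Step 6: P(0) = 1-ρ = 0.3363
Verify: L = λW = 7.5×0.26316 = 1.9737 ✔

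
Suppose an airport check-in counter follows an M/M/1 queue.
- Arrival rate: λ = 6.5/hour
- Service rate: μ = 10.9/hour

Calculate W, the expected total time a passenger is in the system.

First, compute utilization: ρ = λ/μ = 6.5/10.9 = 0.5963
For M/M/1: W = 1/(μ-λ)
W = 1/(10.9-6.5) = 1/4.40
W = 0.2273 hours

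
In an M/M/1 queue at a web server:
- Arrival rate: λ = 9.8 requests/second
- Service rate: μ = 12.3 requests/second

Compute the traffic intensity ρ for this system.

Server utilization: ρ = λ/μ
ρ = 9.8/12.3 = 0.7967
The server is busy 79.67% of the time.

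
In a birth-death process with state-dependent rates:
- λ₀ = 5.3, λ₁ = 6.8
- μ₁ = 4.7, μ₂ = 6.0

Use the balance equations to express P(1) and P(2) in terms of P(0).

Balance equations:
State 0: λ₀P₀ = μ₁P₁ → P₁ = (λ₀/μ₁)P₀ = (5.3/4.7)P₀ = 1.1277P₀
State 1: P₂ = (λ₀λ₁)/(μ₁μ₂)P₀ = (5.3×6.8)/(4.7×6.0)P₀ = 1.2780P₀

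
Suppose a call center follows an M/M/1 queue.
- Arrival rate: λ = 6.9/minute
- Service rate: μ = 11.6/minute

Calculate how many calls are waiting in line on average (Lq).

ρ = λ/μ = 6.9/11.6 = 0.5948
For M/M/1: Lq = λ²/(μ(μ-λ))
Lq = 47.61/(11.6 × 4.70)
Lq = 0.8733 calls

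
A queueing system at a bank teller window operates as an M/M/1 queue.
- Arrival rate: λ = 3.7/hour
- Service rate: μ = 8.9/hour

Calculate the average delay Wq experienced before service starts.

First, compute utilization: ρ = λ/μ = 3.7/8.9 = 0.4157
For M/M/1: Wq = λ/(μ(μ-λ))
Wq = 3.7/(8.9 × (8.9-3.7))
Wq = 3.7/(8.9 × 5.20)
Wq = 0.07995 hours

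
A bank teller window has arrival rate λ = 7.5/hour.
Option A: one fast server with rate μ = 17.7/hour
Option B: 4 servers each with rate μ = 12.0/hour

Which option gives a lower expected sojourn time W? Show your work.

Option A: single server μ = 17.7 (M/M/1)
  ρ_A = 7.5/17.7 = 0.4237
  W_A = 1/(μ-λ) = 1/(17.7-7.5) = 1/10.20 = 0.09804

Option B: 4 servers μ = 12.0 (M/M/4)
  ρ_B = λ/(cμ) = 7.5/(4×12.0) = 0.1562
  Offered load a = λ/μ = cρ = 7.5/12.0 = 0.6250
  P₀ = [ Σₙ₌₀^3 aⁿ/n! + a^4/(4!(1-ρ)) ]⁻¹
  Σ = a^0/0! + a^1/1! + a^2/2! + a^3/3! = 1.0000 + 0.6250 + 0.1953 + 0.04069 = 1.8610
  a^4/(4!(1-ρ)) = 0.1526/(24 × 0.8438) = 0.007535
  P₀ = 1/(1.8610 + 0.007535) = 0.5352
  Lq = P₀·a^4·ρ / (4!(1-ρ)²) = 0.53518 × 0.15259 × 0.15625 / (24 × 0.71191) = 0.0007468
  Wq_B = Lq/λ = 0.0007468/7.5 = 0.00009957
  W_B = Wq_B + 1/μ = 0.00009957 + 0.08333 = 0.08343

Since W_B = 0.08343 < W_A = 0.09804, Option B (multiple servers) has the shorter time in system.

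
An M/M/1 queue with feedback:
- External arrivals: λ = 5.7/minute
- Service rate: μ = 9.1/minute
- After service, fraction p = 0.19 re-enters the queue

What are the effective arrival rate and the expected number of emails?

Effective arrival rate: λ_eff = λ/(1-p) = 5.7/(1-0.19) = 5.7/0.81 = 7.0370
ρ = λ_eff/μ = 7.0370/9.1 = 0.7733
L = ρ/(1-ρ) = 0.7733/(1-0.7733) = 3.4111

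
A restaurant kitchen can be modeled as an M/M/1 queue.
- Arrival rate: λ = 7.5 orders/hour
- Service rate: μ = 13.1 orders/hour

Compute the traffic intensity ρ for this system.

Server utilization: ρ = λ/μ
ρ = 7.5/13.1 = 0.5725
The server is busy 57.25% of the time.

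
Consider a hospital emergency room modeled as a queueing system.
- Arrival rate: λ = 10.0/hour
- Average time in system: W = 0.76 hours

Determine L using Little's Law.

Little's Law: L = λW
L = 10.0 × 0.76 = 7.6000 patients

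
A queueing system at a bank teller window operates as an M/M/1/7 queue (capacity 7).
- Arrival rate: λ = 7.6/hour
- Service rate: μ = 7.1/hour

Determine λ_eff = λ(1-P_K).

ρ = λ/μ = 7.6/7.1 = 1.07042
P₀ = (1-ρ)/(1-ρ^(K+1)) = (1-1.07042)/(1-1.07042^8) = -0.07042/-0.7236 = 0.09732
P_K = P₀×ρ^K = 0.09732 × 1.07042^7 = 0.09732 × 1.6102 = 0.1567
λ_eff = λ(1-P_K) = 7.6 × (1 - 0.15671) = 7.6 × 0.84329 = 6.4090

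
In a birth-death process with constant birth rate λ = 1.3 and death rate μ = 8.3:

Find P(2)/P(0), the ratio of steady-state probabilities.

For constant rates: P(n)/P(0) = (λ/μ)^n
P(2)/P(0) = (1.3/8.3)^2 = 0.15663^2 = 0.02453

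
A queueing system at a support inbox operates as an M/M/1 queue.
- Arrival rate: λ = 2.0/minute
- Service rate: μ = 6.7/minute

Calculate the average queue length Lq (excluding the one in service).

ρ = λ/μ = 2.0/6.7 = 0.2985
For M/M/1: Lq = λ²/(μ(μ-λ))
Lq = 4.00/(6.7 × 4.70)
Lq = 0.1270 emails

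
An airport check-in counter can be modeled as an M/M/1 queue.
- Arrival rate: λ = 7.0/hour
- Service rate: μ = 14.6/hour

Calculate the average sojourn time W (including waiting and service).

First, compute utilization: ρ = λ/μ = 7.0/14.6 = 0.4795
For M/M/1: W = 1/(μ-λ)
W = 1/(14.6-7.0) = 1/7.60
W = 0.1316 hours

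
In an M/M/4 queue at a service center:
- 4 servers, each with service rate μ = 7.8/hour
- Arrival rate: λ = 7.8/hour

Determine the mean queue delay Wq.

Traffic intensity: ρ = λ/(cμ) = 7.8/(4×7.8) = 0.2500
Since ρ = 0.2500 < 1, system is stable.
Offered load a = λ/μ = cρ = 7.8/7.8 = 1.0000
P₀ = [ Σₙ₌₀^3 aⁿ/n! + a^4/(4!(1-ρ)) ]⁻¹
Σ = a^0/0! + a^1/1! + a^2/2! + a^3/3! = 1.0000 + 1.0000 + 0.5000 + 0.1667 = 2.6667
a^4/(4!(1-ρ)) = 1.0000/(24 × 0.7500) = 0.05556
P₀ = 1/(2.6667 + 0.05556) = 0.3673
Lq = P₀·a^4·ρ / (4!(1-ρ)²) = 0.36735 × 1.0000 × 0.25000 / (24 × 0.56250) = 0.006803
Wq = Lq/λ = 0.0068027/7.8 = 0.0008721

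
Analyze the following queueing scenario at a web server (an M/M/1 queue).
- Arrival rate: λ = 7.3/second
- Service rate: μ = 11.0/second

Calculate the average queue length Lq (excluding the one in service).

ρ = λ/μ = 7.3/11.0 = 0.6636
For M/M/1: Lq = λ²/(μ(μ-λ))
Lq = 53.29/(11.0 × 3.70)
Lq = 1.3093 requests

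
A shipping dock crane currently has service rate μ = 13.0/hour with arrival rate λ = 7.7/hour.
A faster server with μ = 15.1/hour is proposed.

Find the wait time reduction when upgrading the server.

System 1: ρ₁ = 7.7/13.0 = 0.5923, W₁ = 1/(13.0-7.7) = 0.18868
System 2: ρ₂ = 7.7/15.1 = 0.5099, W₂ = 1/(15.1-7.7) = 0.13514
Improvement: (W₁-W₂)/W₁ = (0.18868-0.13514)/0.18868 = 28.38%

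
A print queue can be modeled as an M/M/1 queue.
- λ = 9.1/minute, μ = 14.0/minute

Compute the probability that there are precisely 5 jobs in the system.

ρ = λ/μ = 9.1/14.0 = 0.6500
P(n) = (1-ρ)ρⁿ
P(5) = (1-0.6500) × 0.6500^5
P(5) = 0.35000 × 0.11603
P(5) = 0.04061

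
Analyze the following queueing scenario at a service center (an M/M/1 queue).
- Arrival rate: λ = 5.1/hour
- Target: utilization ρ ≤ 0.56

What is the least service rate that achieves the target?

ρ = λ/μ, so μ = λ/ρ
μ ≥ 5.1/0.56 = 9.1071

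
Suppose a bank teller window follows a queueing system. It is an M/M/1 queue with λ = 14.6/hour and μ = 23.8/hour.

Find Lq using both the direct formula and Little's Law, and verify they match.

Method 1 (direct): Lq = λ²/(μ(μ-λ)) = 213.16/(23.8 × 9.20) = 0.9735

Method 2 (Little's Law):
W = 1/(μ-λ) = 1/9.20 = 0.1087
Wq = W - 1/μ = 0.1087 - 0.04202 = 0.06668
Lq = λWq = 14.6 × 0.06668 = 0.9735 ✔ (matches Method 1)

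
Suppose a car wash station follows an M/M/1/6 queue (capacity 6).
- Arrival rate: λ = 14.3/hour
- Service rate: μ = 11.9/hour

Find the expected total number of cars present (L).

ρ = λ/μ = 14.3/11.9 = 1.20168
P₀ = (1-ρ)/(1-ρ^(K+1)) = (1-1.20168)/(1-1.20168^7) = -0.20168/-2.6184 = 0.07702
P_K = P₀×ρ^K = 0.07702 × 1.20168^6 = 0.07702 × 3.0112 = 0.2319
L = ρ[1 - (K+1)ρ^K + Kρ^(K+1)] / [(1-ρ)(1-ρ^(K+1))]
L = 1.20168 × (1 - 7×3.01115 + 6×3.61844) / ((1 - 1.20168) × (1 - 3.61844)) = 3.7150 cars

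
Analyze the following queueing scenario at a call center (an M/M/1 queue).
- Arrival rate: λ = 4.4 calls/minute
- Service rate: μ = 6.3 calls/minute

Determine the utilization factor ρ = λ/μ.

Server utilization: ρ = λ/μ
ρ = 4.4/6.3 = 0.6984
The server is busy 69.84% of the time.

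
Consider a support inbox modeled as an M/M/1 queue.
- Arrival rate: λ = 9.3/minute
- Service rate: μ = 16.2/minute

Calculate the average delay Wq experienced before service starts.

First, compute utilization: ρ = λ/μ = 9.3/16.2 = 0.5741
For M/M/1: Wq = λ/(μ(μ-λ))
Wq = 9.3/(16.2 × (16.2-9.3))
Wq = 9.3/(16.2 × 6.90)
Wq = 0.08320 minutes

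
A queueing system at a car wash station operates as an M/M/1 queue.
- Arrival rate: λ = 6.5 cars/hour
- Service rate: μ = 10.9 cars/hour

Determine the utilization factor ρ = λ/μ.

Server utilization: ρ = λ/μ
ρ = 6.5/10.9 = 0.5963
The server is busy 59.63% of the time.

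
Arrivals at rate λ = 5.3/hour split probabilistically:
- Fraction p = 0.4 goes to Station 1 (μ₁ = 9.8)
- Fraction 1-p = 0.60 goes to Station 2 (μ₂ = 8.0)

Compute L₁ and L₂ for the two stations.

Effective rates: λ₁ = 5.3×0.4 = 2.12, λ₂ = 5.3×0.60 = 3.18
Station 1: ρ₁ = 2.12/9.8 = 0.2163, L₁ = ρ₁/(1-ρ₁) = 0.2163/(1-0.2163) = 0.2760
Station 2: ρ₂ = 3.18/8.0 = 0.3975, L₂ = ρ₂/(1-ρ₂) = 0.3975/(1-0.3975) = 0.6598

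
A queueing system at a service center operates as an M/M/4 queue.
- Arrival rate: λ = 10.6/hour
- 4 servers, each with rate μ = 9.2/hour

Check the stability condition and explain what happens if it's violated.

Stability requires ρ = λ/(cμ) < 1
ρ = 10.6/(4 × 9.2) = 10.6/36.80 = 0.2880
Since 0.2880 < 1, the system is STABLE.
The servers are busy 28.80% of the time.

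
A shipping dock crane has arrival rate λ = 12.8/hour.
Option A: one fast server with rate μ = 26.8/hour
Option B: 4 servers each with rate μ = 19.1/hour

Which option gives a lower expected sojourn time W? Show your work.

Option A: single server μ = 26.8 (M/M/1)
  ρ_A = 12.8/26.8 = 0.4776
  W_A = 1/(μ-λ) = 1/(26.8-12.8) = 1/14.00 = 0.07143

Option B: 4 servers μ = 19.1 (M/M/4)
  ρ_B = λ/(cμ) = 12.8/(4×19.1) = 0.1675
  Offered load a = λ/μ = cρ = 12.8/19.1 = 0.6702
  P₀ = [ Σₙ₌₀^3 aⁿ/n! + a^4/(4!(1-ρ)) ]⁻¹
  Σ = a^0/0! + a^1/1! + a^2/2! + a^3/3! = 1.0000 + 0.67016 + 0.22456 + 0.050162 = 1.9449
  a^4/(4!(1-ρ)) = 0.2017/(24 × 0.8325) = 0.01010
  P₀ = 1/(1.9449 + 0.01010) = 0.5115
  Lq = P₀·a^4·ρ / (4!(1-ρ)²) = 0.5115 × 0.2017 × 0.1675 / (24 × 0.6930) = 0.001039
  Wq_B = Lq/λ = 0.0010393/12.8 = 0.00008120
  W_B = Wq_B + 1/μ = 0.00008120 + 0.05236 = 0.05244

Since W_B = 0.05244 < W_A = 0.07143, Option B (multiple servers) has the shorter time in system.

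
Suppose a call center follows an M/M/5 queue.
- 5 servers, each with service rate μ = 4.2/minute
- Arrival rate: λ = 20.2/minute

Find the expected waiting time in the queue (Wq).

Traffic intensity: ρ = λ/(cμ) = 20.2/(5×4.2) = 0.9619
Since ρ = 0.9619 < 1, system is stable.
Offered load a = λ/μ = cρ = 20.2/4.2 = 4.8095
P₀ = [ Σₙ₌₀^4 aⁿ/n! + a^5/(5!(1-ρ)) ]⁻¹
Σ = a^0/0! + a^1/1! + a^2/2! + a^3/3! + a^4/4! = 1.0000 + 4.8095 + 11.5658 + 18.5419 + 22.2945 = 58.2117
a^5/(5!(1-ρ)) = 2573.4184/(120 × 0.038095238) = 562.9353
P₀ = 1/(58.2117 + 562.9353) = 0.001610
Lq = P₀·a^5·ρ / (5!(1-ρ)²) = 0.001609925 × 2573.4184 × 0.9619048 / (120 × 0.001451247) = 22.8837
Wq = Lq/λ = 22.8837/20.2 = 1.1329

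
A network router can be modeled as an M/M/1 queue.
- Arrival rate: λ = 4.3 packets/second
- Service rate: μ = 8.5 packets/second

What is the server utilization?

Server utilization: ρ = λ/μ
ρ = 4.3/8.5 = 0.5059
The server is busy 50.59% of the time.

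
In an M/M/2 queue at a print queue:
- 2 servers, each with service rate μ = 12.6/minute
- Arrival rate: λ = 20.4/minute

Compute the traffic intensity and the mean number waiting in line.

Traffic intensity: ρ = λ/(cμ) = 20.4/(2×12.6) = 0.8095
Since ρ = 0.8095 < 1, system is stable.
Offered load a = λ/μ = cρ = 20.4/12.6 = 1.6190
P₀ = [ Σₙ₌₀^1 aⁿ/n! + a^2/(2!(1-ρ)) ]⁻¹
Σ = a^0/0! + a^1/1! = 1.0000 + 1.6190 = 2.6190
a^2/(2!(1-ρ)) = 2.62132/(2 × 0.190476) = 6.8810
P₀ = 1/(2.6190 + 6.8810) = 0.1053
Lq = P₀·a^2·ρ / (2!(1-ρ)²) = 0.105263 × 2.62132 × 0.809524 / (2 × 0.0362812) = 3.0783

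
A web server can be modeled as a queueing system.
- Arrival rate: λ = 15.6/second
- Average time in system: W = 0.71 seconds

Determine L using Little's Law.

Little's Law: L = λW
L = 15.6 × 0.71 = 11.0760 requests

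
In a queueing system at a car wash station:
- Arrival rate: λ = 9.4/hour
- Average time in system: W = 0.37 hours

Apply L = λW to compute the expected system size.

Little's Law: L = λW
L = 9.4 × 0.37 = 3.4780 cars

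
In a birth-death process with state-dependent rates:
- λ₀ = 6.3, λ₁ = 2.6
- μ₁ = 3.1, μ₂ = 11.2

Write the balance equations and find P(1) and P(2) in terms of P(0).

Balance equations:
State 0: λ₀P₀ = μ₁P₁ → P₁ = (λ₀/μ₁)P₀ = (6.3/3.1)P₀ = 2.0323P₀
State 1: P₂ = (λ₀λ₁)/(μ₁μ₂)P₀ = (6.3×2.6)/(3.1×11.2)P₀ = 0.4718P₀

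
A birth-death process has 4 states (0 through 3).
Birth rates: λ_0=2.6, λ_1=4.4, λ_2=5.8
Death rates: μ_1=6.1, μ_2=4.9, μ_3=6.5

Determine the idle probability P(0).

Ratios P(n)/P(0) = (λ₀···λₙ₋₁)/(μ₁···μₙ):
P(1)/P(0) = (2.6)/(6.1) = 0.42623
P(2)/P(0) = (2.6×4.4)/(6.1×4.9) = 0.38274
P(3)/P(0) = (2.6×4.4×5.8)/(6.1×4.9×6.5) = 0.34152

Normalization: ∑ P(n) = 1
P(0) × (1.0000 + 0.42623 + 0.38274 + 0.34152) = 1
P(0) × 2.1505 = 1
P(0) = 1/2.1505 = 0.4650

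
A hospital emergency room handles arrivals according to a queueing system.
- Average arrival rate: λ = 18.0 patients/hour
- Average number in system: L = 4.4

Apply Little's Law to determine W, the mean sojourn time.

Little's Law: L = λW, so W = L/λ
W = 4.4/18.0 = 0.2444 hours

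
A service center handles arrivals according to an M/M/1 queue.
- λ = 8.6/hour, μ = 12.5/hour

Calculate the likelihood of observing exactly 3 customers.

ρ = λ/μ = 8.6/12.5 = 0.6880
P(n) = (1-ρ)ρⁿ
P(3) = (1-0.6880) × 0.6880^3
P(3) = 0.3120 × 0.3257
P(3) = 0.1016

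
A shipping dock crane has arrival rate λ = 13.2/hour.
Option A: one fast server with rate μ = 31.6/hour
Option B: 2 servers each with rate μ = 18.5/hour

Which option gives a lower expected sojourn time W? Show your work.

Option A: single server μ = 31.6 (M/M/1)
  ρ_A = 13.2/31.6 = 0.4177
  W_A = 1/(μ-λ) = 1/(31.6-13.2) = 1/18.40 = 0.05435

Option B: 2 servers μ = 18.5 (M/M/2)
  ρ_B = λ/(cμ) = 13.2/(2×18.5) = 0.3568
  Offered load a = λ/μ = cρ = 13.2/18.5 = 0.7135
  P₀ = [ Σₙ₌₀^1 aⁿ/n! + a^2/(2!(1-ρ)) ]⁻¹
  Σ = a^0/0! + a^1/1! = 1.0000 + 0.7135 = 1.7135
  a^2/(2!(1-ρ)) = 0.50910/(2 × 0.64324) = 0.3957
  P₀ = 1/(1.7135 + 0.3957) = 0.4741
  Lq = P₀·a^2·ρ / (2!(1-ρ)²) = 0.4741 × 0.5091 × 0.3568 / (2 × 0.4138) = 0.1041
  Wq_B = Lq/λ = 0.104057/13.2 = 0.0078831
  W_B = Wq_B + 1/μ = 0.0078831 + 0.054054 = 0.06194

Since W_A = 0.05435 < W_B = 0.06194, Option A (single fast server) has the shorter time in system.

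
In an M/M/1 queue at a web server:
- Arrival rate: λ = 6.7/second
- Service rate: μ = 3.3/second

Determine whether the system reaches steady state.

Stability requires ρ = λ/(cμ) < 1
ρ = 6.7/(1 × 3.3) = 6.7/3.30 = 2.0303
Since 2.0303 ≥ 1, the system is UNSTABLE.
Queue grows without bound. Need μ > λ = 6.7.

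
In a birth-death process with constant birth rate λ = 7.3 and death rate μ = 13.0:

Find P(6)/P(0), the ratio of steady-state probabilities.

For constant rates: P(n)/P(0) = (λ/μ)^n
P(6)/P(0) = (7.3/13.0)^6 = 0.56154^6 = 0.03135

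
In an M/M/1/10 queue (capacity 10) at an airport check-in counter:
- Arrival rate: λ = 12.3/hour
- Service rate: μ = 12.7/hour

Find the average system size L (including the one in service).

ρ = λ/μ = 12.3/12.7 = 0.9685
P₀ = (1-ρ)/(1-ρ^(K+1)) = (1-0.9685)/(1-0.9685^11) = 0.03150/0.2968 = 0.1061
P_K = P₀×ρ^K = 0.10614 × 0.9685^10 = 0.10614 × 0.72610 = 0.07707
L = ρ[1 - (K+1)ρ^K + Kρ^(K+1)] / [(1-ρ)(1-ρ^(K+1))]
L = 0.9685 × (1 - 11×0.72609969 + 10×0.70322755) / ((1 - 0.9685) × (1 - 0.70322755)) = 4.6806 passengers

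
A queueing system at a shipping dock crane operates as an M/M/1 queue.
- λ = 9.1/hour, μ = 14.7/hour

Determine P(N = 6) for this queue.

ρ = λ/μ = 9.1/14.7 = 0.61905
P(n) = (1-ρ)ρⁿ
P(6) = (1-0.61905) × 0.61905^6
P(6) = 0.3810 × 0.05628
P(6) = 0.02144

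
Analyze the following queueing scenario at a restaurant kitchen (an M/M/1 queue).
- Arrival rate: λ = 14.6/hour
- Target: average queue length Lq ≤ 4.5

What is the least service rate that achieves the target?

For M/M/1: Lq = λ²/(μ(μ-λ))
Need Lq ≤ 4.5, i.e. μ(μ-λ) ≥ λ²/4.5
μ² - 14.6μ - 213.16/4.5 ≥ 0  →  μ² - 14.6μ - 47.3689 ≥ 0
Quadratic formula (positive root): μ = [λ + √(λ² + 4×47.3689)]/2
Discriminant: 213.16 + 4×47.3689 = 402.6356, √402.6356 = 20.0658
μ ≥ (14.6 + 20.0658)/2 = 17.3329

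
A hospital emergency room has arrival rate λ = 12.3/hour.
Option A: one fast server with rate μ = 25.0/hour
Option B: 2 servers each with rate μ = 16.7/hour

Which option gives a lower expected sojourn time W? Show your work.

Option A: single server μ = 25.0 (M/M/1)
  ρ_A = 12.3/25.0 = 0.4920
  W_A = 1/(μ-λ) = 1/(25.0-12.3) = 1/12.70 = 0.07874

Option B: 2 servers μ = 16.7 (M/M/2)
  ρ_B = λ/(cμ) = 12.3/(2×16.7) = 0.3683
  Offered load a = λ/μ = cρ = 12.3/16.7 = 0.7365
  P₀ = [ Σₙ₌₀^1 aⁿ/n! + a^2/(2!(1-ρ)) ]⁻¹
  Σ = a^0/0! + a^1/1! = 1.0000 + 0.7365 = 1.7365
  a^2/(2!(1-ρ)) = 0.54247/(2 × 0.63174) = 0.4293
  P₀ = 1/(1.7365 + 0.4293) = 0.4617
  Lq = P₀·a^2·ρ / (2!(1-ρ)²) = 0.4617 × 0.5425 × 0.3683 / (2 × 0.3991) = 0.1156
  Wq_B = Lq/λ = 0.11556/12.3 = 0.009395
  W_B = Wq_B + 1/μ = 0.009395 + 0.05988 = 0.06928

Since W_B = 0.06928 < W_A = 0.07874, Option B (multiple servers) has the shorter time in system.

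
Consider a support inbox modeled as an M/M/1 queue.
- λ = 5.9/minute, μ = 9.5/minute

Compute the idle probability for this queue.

ρ = λ/μ = 5.9/9.5 = 0.6211
P(0) = 1 - ρ = 1 - 0.6211 = 0.3789
The server is idle 37.89% of the time.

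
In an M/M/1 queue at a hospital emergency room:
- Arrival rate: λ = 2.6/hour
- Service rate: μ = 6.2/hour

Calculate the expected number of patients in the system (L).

ρ = λ/μ = 2.6/6.2 = 0.4194
For M/M/1: L = λ/(μ-λ)
L = 2.6/(6.2-2.6) = 2.6/3.60
L = 0.7222 patients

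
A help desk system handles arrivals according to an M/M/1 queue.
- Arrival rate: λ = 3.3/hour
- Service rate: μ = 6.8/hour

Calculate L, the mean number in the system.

ρ = λ/μ = 3.3/6.8 = 0.4853
For M/M/1: L = λ/(μ-λ)
L = 3.3/(6.8-3.3) = 3.3/3.50
L = 0.9429 tickets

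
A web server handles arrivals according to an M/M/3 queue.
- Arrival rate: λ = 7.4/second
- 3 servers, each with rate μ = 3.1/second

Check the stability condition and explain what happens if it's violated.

Stability requires ρ = λ/(cμ) < 1
ρ = 7.4/(3 × 3.1) = 7.4/9.30 = 0.7957
Since 0.7957 < 1, the system is STABLE.
The servers are busy 79.57% of the time.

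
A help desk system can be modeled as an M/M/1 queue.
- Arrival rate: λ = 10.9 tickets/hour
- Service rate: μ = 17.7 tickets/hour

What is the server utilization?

Server utilization: ρ = λ/μ
ρ = 10.9/17.7 = 0.6158
The server is busy 61.58% of the time.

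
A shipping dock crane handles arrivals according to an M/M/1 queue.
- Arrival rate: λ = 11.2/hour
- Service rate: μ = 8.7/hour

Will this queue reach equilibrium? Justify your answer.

Stability requires ρ = λ/(cμ) < 1
ρ = 11.2/(1 × 8.7) = 11.2/8.70 = 1.2874
Since 1.2874 ≥ 1, the system is UNSTABLE.
Queue grows without bound. Need μ > λ = 11.2.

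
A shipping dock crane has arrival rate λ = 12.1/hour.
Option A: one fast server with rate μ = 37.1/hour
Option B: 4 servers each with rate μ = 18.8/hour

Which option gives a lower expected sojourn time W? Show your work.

Option A: single server μ = 37.1 (M/M/1)
  ρ_A = 12.1/37.1 = 0.3261
  W_A = 1/(μ-λ) = 1/(37.1-12.1) = 1/25.00 = 0.04000

Option B: 4 servers μ = 18.8 (M/M/4)
  ρ_B = λ/(cμ) = 12.1/(4×18.8) = 0.1609
  Offered load a = λ/μ = cρ = 12.1/18.8 = 0.6436
  P₀ = [ Σₙ₌₀^3 aⁿ/n! + a^4/(4!(1-ρ)) ]⁻¹
  Σ = a^0/0! + a^1/1! + a^2/2! + a^3/3! = 1.0000 + 0.64362 + 0.20712 + 0.044436 = 1.8952
  a^4/(4!(1-ρ)) = 0.1716/(24 × 0.8391) = 0.008521
  P₀ = 1/(1.8952 + 0.008521) = 0.5253
  Lq = P₀·a^4·ρ / (4!(1-ρ)²) = 0.5253 × 0.1716 × 0.1609 / (24 × 0.7041) = 0.0008583
  Wq_B = Lq/λ = 0.000858314/12.1 = 0.00007094
  W_B = Wq_B + 1/μ = 0.00007094 + 0.05319 = 0.05326

Since W_A = 0.04000 < W_B = 0.05326, Option A (single fast server) has the shorter time in system.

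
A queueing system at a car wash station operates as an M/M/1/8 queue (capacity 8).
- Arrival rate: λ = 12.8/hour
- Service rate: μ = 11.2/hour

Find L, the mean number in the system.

ρ = λ/μ = 12.8/11.2 = 1.142857
P₀ = (1-ρ)/(1-ρ^(K+1)) = (1-1.142857)/(1-1.142857^9) = -0.14286/-2.3260 = 0.06142
P_K = P₀×ρ^K = 0.061416 × 1.142857^8 = 0.061416 × 2.9103 = 0.1787
L = ρ[1 - (K+1)ρ^K + Kρ^(K+1)] / [(1-ρ)(1-ρ^(K+1))]
L = 1.142857 × (1 - 9×2.9102825 + 8×3.3260367) / ((1 - 1.142857) × (1 - 3.3260367)) = 4.8692 cars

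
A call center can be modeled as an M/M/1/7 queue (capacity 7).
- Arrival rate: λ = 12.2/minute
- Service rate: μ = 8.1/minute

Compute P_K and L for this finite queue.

ρ = λ/μ = 12.2/8.1 = 1.50617
P₀ = (1-ρ)/(1-ρ^(K+1)) = (1-1.50617)/(1-1.50617^8) = -0.5062/-25.4845 = 0.01986
P_K = P₀×ρ^K = 0.019862 × 1.50617^7 = 0.019862 × 17.5840 = 0.3493
Blocking probability P_7 = 0.3493 (34.93%)
L = ρ[1 - (K+1)ρ^K + Kρ^(K+1)] / [(1-ρ)(1-ρ^(K+1))]
L = 1.50617 × (1 - 8×17.5840 + 7×26.4845) / ((1 - 1.50617) × (1 - 26.4845)) = 5.3383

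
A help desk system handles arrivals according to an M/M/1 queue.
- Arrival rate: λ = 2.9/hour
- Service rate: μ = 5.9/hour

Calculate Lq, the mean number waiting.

ρ = λ/μ = 2.9/5.9 = 0.4915
For M/M/1: Lq = λ²/(μ(μ-λ))
Lq = 8.41/(5.9 × 3.00)
Lq = 0.4751 tickets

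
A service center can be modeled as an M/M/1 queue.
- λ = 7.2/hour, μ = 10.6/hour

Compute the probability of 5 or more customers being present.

ρ = λ/μ = 7.2/10.6 = 0.67925
P(N ≥ n) = ρⁿ
P(N ≥ 5) = 0.67925^5
P(N ≥ 5) = 0.1446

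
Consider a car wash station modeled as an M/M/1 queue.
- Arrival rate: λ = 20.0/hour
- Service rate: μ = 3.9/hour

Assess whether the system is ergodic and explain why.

Stability requires ρ = λ/(cμ) < 1
ρ = 20.0/(1 × 3.9) = 20.0/3.90 = 5.1282
Since 5.1282 ≥ 1, the system is UNSTABLE.
Queue grows without bound. Need μ > λ = 20.0.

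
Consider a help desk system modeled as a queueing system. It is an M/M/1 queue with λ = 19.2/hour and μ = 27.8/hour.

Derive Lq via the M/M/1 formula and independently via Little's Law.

Method 1 (direct): Lq = λ²/(μ(μ-λ)) = 368.64/(27.8 × 8.60) = 1.5419

Method 2 (Little's Law):
W = 1/(μ-λ) = 1/8.60 = 0.116279
Wq = W - 1/μ = 0.116279 - 0.0359712 = 0.080308
Lq = λWq = 19.2 × 0.080308 = 1.5419 ✔ (matches Method 1)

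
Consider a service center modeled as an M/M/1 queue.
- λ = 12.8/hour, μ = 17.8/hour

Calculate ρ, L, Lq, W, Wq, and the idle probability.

Step 1: ρ = λ/μ = 12.8/17.8 = 0.7191
Step 2: L = λ/(μ-λ) = 12.8/5.00 = 2.5600
Step 3: Lq = λ²/(μ(μ-λ)) = 163.84/(17.8×5.00) = 1.8409
Step 4: W = 1/(μ-λ) = 1/5.00 = 0.2000
Step 5: Wq = λ/(μ(μ-λ)) = 12.8/(17.8×5.00) = 0.1438
Step 6: P(0) = 1-ρ = 0.2809
Verify: L = λW = 12.8×0.2000 = 2.5600 ✔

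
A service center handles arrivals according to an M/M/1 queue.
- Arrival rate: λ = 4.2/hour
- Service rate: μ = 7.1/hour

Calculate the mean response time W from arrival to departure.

First, compute utilization: ρ = λ/μ = 4.2/7.1 = 0.5915
For M/M/1: W = 1/(μ-λ)
W = 1/(7.1-4.2) = 1/2.90
W = 0.3448 hours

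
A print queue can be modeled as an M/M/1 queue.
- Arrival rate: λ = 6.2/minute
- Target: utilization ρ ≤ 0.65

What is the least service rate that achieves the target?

ρ = λ/μ, so μ = λ/ρ
μ ≥ 6.2/0.65 = 9.5385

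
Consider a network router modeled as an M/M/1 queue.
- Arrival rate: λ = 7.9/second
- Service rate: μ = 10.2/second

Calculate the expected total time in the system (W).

First, compute utilization: ρ = λ/μ = 7.9/10.2 = 0.7745
For M/M/1: W = 1/(μ-λ)
W = 1/(10.2-7.9) = 1/2.30
W = 0.4348 seconds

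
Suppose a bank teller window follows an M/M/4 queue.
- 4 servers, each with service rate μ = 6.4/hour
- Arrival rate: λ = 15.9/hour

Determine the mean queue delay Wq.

Traffic intensity: ρ = λ/(cμ) = 15.9/(4×6.4) = 0.6211
Since ρ = 0.6211 < 1, system is stable.
Offered load a = λ/μ = cρ = 15.9/6.4 = 2.4844
P₀ = [ Σₙ₌₀^3 aⁿ/n! + a^4/(4!(1-ρ)) ]⁻¹
Σ = a^0/0! + a^1/1! + a^2/2! + a^3/3! = 1.0000 + 2.4844 + 3.0861 + 2.5556 = 9.1261
a^4/(4!(1-ρ)) = 38.0951/(24 × 0.37891) = 4.1891
P₀ = 1/(9.1261 + 4.1891) = 0.07510
Lq = P₀·a^4·ρ / (4!(1-ρ)²) = 0.075102 × 38.0951 × 0.62109 / (24 × 0.14357) = 0.5157
Wq = Lq/λ = 0.5157/15.9 = 0.03243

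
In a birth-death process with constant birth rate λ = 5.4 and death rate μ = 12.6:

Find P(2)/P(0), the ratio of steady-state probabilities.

For constant rates: P(n)/P(0) = (λ/μ)^n
P(2)/P(0) = (5.4/12.6)^2 = 0.4286^2 = 0.1837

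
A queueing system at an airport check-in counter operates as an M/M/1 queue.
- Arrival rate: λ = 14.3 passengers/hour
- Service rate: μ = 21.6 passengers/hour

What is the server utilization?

Server utilization: ρ = λ/μ
ρ = 14.3/21.6 = 0.6620
The server is busy 66.20% of the time.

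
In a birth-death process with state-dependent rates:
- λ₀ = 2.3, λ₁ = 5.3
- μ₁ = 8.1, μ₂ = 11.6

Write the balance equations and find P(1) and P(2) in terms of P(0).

Balance equations:
State 0: λ₀P₀ = μ₁P₁ → P₁ = (λ₀/μ₁)P₀ = (2.3/8.1)P₀ = 0.2840P₀
State 1: P₂ = (λ₀λ₁)/(μ₁μ₂)P₀ = (2.3×5.3)/(8.1×11.6)P₀ = 0.1297P₀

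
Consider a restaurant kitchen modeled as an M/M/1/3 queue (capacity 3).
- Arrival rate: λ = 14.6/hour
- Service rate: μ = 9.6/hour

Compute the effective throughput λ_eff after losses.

ρ = λ/μ = 14.6/9.6 = 1.5208
P₀ = (1-ρ)/(1-ρ^(K+1)) = (1-1.5208)/(1-1.5208^4) = -0.5208/-4.3492 = 0.1197
P_K = P₀×ρ^K = 0.11975 × 1.5208^3 = 0.11975 × 3.5174 = 0.4212
λ_eff = λ(1-P_K) = 14.6 × (1 - 0.4212) = 14.6 × 0.5788 = 8.4505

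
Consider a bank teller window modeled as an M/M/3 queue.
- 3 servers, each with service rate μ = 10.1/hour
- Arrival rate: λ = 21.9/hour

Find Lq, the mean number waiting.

Traffic intensity: ρ = λ/(cμ) = 21.9/(3×10.1) = 0.7228
Since ρ = 0.7228 < 1, system is stable.
Offered load a = λ/μ = cρ = 21.9/10.1 = 2.1683
P₀ = [ Σₙ₌₀^2 aⁿ/n! + a^3/(3!(1-ρ)) ]⁻¹
Σ = a^0/0! + a^1/1! + a^2/2! = 1.0000 + 2.1683 + 2.3508 = 5.5191
a^3/(3!(1-ρ)) = 10.1946/(6 × 0.277228) = 6.1289
P₀ = 1/(5.5191 + 6.1289) = 0.08585
Lq = P₀·a^3·ρ / (3!(1-ρ)²) = 0.08585 × 10.1946 × 0.7228 / (6 × 0.07686) = 1.3718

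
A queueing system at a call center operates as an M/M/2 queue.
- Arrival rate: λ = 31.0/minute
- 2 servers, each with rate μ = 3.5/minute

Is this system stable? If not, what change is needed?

Stability requires ρ = λ/(cμ) < 1
ρ = 31.0/(2 × 3.5) = 31.0/7.00 = 4.4286
Since 4.4286 ≥ 1, the system is UNSTABLE.
Need c > λ/μ = 31.0/3.5 = 8.86.
Minimum servers needed: c = 9.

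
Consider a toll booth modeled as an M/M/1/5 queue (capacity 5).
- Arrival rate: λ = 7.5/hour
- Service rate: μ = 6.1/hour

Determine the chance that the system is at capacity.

ρ = λ/μ = 7.5/6.1 = 1.22951
P₀ = (1-ρ)/(1-ρ^(K+1)) = (1-1.22951)/(1-1.22951^6) = -0.2295/-2.4546 = 0.09350
P_K = P₀×ρ^K = 0.09350 × 1.22951^5 = 0.09350 × 2.8097 = 0.2627
Blocking probability = 26.27%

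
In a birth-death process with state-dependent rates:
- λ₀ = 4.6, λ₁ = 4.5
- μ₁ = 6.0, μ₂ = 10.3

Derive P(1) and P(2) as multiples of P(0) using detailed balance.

Balance equations:
State 0: λ₀P₀ = μ₁P₁ → P₁ = (λ₀/μ₁)P₀ = (4.6/6.0)P₀ = 0.7667P₀
State 1: P₂ = (λ₀λ₁)/(μ₁μ₂)P₀ = (4.6×4.5)/(6.0×10.3)P₀ = 0.3350P₀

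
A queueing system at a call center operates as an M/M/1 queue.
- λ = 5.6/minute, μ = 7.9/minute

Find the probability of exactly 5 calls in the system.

ρ = λ/μ = 5.6/7.9 = 0.70886
P(n) = (1-ρ)ρⁿ
P(5) = (1-0.70886) × 0.70886^5
P(5) = 0.2911 × 0.1790
P(5) = 0.05211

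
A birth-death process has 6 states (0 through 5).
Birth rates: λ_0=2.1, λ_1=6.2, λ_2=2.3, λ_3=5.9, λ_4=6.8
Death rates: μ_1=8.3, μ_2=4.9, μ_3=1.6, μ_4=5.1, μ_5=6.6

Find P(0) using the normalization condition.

Ratios P(n)/P(0) = (λ₀···λₙ₋₁)/(μ₁···μₙ):
P(1)/P(0) = (2.1)/(8.3) = 0.25301
P(2)/P(0) = (2.1×6.2)/(8.3×4.9) = 0.32014
P(3)/P(0) = (2.1×6.2×2.3)/(8.3×4.9×1.6) = 0.46020
P(4)/P(0) = (2.1×6.2×2.3×5.9)/(8.3×4.9×1.6×5.1) = 0.53239
P(5)/P(0) = (2.1×6.2×2.3×5.9×6.8)/(8.3×4.9×1.6×5.1×6.6) = 0.54852

Normalization: ∑ P(n) = 1
P(0) × (1.0000 + 0.25301 + 0.32014 + 0.46020 + 0.53239 + 0.54852) = 1
P(0) × 3.1143 = 1
P(0) = 1/3.1143 = 0.3211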